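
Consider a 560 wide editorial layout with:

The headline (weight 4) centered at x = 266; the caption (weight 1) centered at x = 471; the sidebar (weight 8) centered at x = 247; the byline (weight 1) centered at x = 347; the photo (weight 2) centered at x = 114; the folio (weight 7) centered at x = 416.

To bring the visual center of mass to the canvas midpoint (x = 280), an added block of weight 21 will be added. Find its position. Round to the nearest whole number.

New total weight: (4 + 1 + 8 + 1 + 2 + 7) + 21 = 44.
Along x: (6998 + 21·x) / 44 = 280 (existing moment 4·266 + 1·471 + 8·247 + 1·347 + 2·114 + 7·416 = 6998) ⇒ x = (12320 − 6998) / 21 ≈ 253.43.

x ≈ 253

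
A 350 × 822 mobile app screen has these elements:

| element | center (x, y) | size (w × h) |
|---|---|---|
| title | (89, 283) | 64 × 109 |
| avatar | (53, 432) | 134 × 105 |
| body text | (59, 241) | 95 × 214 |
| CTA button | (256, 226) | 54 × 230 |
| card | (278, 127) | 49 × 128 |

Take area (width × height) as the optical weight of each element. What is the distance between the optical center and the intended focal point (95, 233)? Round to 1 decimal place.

Taking area as weight: title 64·109 = 6976, avatar 134·105 = 14070, body text 95·214 = 20330, CTA button 54·230 = 12420, card 49·128 = 6272. Sum 60068.
Σw·x = 6976·89 + 14070·53 + 20330·59 + 12420·256 + 6272·278 = 7489180, so x̄ = 7489180/60068 ≈ 124.68.
Σw·y = 6976·283 + 14070·432 + 20330·241 + 12420·226 + 6272·127 = 16555442, so ȳ = 16555442/60068 ≈ 275.61.
Relative to (95, 233): Δ = (29.68, 42.61); |Δ| = √(29.68² + 42.61²) ≈ 51.93.

≈ 51.9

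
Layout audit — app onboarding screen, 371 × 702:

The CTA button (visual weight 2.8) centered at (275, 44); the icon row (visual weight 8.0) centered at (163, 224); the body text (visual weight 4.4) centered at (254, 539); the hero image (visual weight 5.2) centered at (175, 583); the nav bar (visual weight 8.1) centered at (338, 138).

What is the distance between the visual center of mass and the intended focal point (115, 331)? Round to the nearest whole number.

Weights sum to 2.8 + 8.0 + 4.4 + 5.2 + 8.1 = 28.5.
x: (2.8·275 + 8.0·163 + 4.4·254 + 5.2·175 + 8.1·338) / 28.5 = 6839.4 / 28.5 ≈ 239.98
y: (2.8·44 + 8.0·224 + 4.4·539 + 5.2·583 + 8.1·138) / 28.5 = 8436.2 / 28.5 ≈ 296.01
Relative to (115, 331): Δ = (124.98, -34.99); |Δ| = √(124.98² + -34.99²) ≈ 129.79.

≈ 130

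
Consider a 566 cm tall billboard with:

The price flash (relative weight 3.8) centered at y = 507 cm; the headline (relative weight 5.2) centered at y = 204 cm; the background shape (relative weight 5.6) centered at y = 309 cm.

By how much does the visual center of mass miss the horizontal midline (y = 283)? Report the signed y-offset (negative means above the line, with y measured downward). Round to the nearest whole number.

≈ 40 cm

Total weight = 3.8 + 5.2 + 5.6 = 14.6.
y: (3.8·507 + 5.2·204 + 5.6·309) / 14.6 = 4717.8 / 14.6 ≈ 323.14
Offset from y = 283: 323.14 − 283 ≈ 40.14.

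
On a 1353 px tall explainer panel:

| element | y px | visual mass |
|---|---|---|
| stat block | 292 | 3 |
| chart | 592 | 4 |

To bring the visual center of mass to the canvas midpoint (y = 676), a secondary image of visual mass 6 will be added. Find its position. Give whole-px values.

With the secondary image, Σw becomes 3 + 4 + 6 = 13.
y: target moment 13×676 = 8788; current 3·292 + 4·592 = 3244; the secondary image supplies 5544, so y = 5544/6 ≈ 924.00.

y ≈ 924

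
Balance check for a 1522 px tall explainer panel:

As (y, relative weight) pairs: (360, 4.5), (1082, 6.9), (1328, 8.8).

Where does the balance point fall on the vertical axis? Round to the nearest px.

y ≈ 1028

Weights sum to 4.5 + 6.9 + 8.8 = 20.2.
Σw·y = 4.5·360 + 6.9·1082 + 8.8·1328 = 20772.2, so ȳ = 20772.2/20.2 ≈ 1028.33.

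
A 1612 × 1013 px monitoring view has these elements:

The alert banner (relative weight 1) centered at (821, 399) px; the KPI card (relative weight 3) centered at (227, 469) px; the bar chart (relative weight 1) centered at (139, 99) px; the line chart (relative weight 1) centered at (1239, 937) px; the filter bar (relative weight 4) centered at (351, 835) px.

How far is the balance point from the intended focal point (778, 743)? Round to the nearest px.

Σw = 1 + 3 + 1 + 1 + 4 = 10.
x: (1·821 + 3·227 + 1·139 + 1·1239 + 4·351) / 10 = 4284 / 10 ≈ 428.40
y: (1·399 + 3·469 + 1·99 + 1·937 + 4·835) / 10 = 6182 / 10 ≈ 618.20
Relative to (778, 743): Δ = (-349.60, -124.80); |Δ| = √(-349.60² + -124.80²) ≈ 371.21.

≈ 371 px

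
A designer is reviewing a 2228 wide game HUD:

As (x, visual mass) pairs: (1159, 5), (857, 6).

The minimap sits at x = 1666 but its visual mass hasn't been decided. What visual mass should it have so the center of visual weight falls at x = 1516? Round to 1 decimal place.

w ≈ 38.3

Fixed elements: Σw = 5 + 6 = 11, Σw·x = 5·1159 + 6·857 = 10937.
Balance at x = 1516 requires (10937 + w·1666) / (11 + w) = 1516.
Rearranging, w·(1666 − 1516) = 1516·11 − 10937 = 5739, so w ≈ 5739/150 = 38.26.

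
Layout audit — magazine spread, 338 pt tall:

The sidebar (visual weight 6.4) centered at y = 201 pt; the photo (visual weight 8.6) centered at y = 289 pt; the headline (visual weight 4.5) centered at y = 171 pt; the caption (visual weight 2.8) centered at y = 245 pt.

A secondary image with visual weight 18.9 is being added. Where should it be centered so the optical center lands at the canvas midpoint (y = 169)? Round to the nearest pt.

y ≈ 92

New total weight: (6.4 + 8.6 + 4.5 + 2.8) + 18.9 = 41.2.
y: target moment 41.2×169 = 6962.8; current 6.4·201 + 8.6·289 + 4.5·171 + 2.8·245 = 5227.3; the secondary image supplies 1735.5, so y = 1735.5/18.9 ≈ 91.83.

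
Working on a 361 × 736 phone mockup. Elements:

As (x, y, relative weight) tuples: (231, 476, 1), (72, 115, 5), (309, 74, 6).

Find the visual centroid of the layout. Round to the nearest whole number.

(204, 125)

Σw = 1 + 5 + 6 = 12.
x-moment: 1·231 + 5·72 + 6·309 = 2445; centroid 2445/12 ≈ 203.75.
y-moment: 1·476 + 5·115 + 6·74 = 1495; centroid 1495/12 ≈ 124.58.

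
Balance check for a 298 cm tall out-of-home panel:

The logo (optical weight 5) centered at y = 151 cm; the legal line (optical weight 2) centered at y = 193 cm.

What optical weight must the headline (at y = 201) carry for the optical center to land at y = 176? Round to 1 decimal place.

w ≈ 3.6

Fixed elements: Σw = 5 + 2 = 7, Σw·y = 5·151 + 2·193 = 1141.
For the centroid to hit 176: (1141 + w·201) / (7 + w) = 176.
Solving: w = (176·7 − 1141) / (201 − 176) = 91 / 25 ≈ 3.64.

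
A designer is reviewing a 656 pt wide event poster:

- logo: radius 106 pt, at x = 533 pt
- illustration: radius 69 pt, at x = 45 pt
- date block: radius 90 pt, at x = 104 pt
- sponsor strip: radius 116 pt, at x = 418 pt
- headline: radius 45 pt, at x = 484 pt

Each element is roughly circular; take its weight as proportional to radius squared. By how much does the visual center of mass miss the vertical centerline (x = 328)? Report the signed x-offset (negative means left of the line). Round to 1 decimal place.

Weights ∝ r²: logo 106² = 11236, illustration 69² = 4761, date block 90² = 8100, sponsor strip 116² = 13456, headline 45² = 2025; Σw = 39578.
x: (11236·533 + 4761·45 + 8100·104 + 13456·418 + 2025·484) / 39578 = 13650141 / 39578 ≈ 344.89
Difference: 344.89 − 328 ≈ 16.89.

≈ 16.9 pt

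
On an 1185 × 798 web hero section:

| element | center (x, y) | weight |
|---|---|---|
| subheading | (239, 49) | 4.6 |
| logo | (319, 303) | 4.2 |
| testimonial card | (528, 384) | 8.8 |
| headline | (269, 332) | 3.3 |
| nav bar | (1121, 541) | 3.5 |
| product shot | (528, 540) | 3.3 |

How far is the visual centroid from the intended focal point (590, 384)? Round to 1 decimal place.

Total weight = 4.6 + 4.2 + 8.8 + 3.3 + 3.5 + 3.3 = 27.7.
x: (4.6·239 + 4.2·319 + 8.8·528 + 3.3·269 + 3.5·1121 + 3.3·528) / 27.7 = 13639.2 / 27.7 ≈ 492.39
y: (4.6·49 + 4.2·303 + 8.8·384 + 3.3·332 + 3.5·541 + 3.3·540) / 27.7 = 9648.3 / 27.7 ≈ 348.31
Relative to (590, 384): Δ = (-97.61, -35.69); |Δ| = √(-97.61² + -35.69²) ≈ 103.93.

≈ 103.9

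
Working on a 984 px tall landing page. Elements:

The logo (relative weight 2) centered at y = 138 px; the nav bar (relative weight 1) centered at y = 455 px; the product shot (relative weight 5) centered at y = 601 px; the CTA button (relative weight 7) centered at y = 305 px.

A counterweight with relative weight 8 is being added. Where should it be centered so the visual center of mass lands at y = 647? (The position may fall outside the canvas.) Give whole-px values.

With the counterweight, Σw becomes 2 + 1 + 5 + 7 + 8 = 23.
y: need Σw·y = 23·647 = 14881. Existing = 2·138 + 1·455 + 5·601 + 7·305 = 5871. Remainder 9010 / 8 ≈ 1126.25.

y ≈ 1126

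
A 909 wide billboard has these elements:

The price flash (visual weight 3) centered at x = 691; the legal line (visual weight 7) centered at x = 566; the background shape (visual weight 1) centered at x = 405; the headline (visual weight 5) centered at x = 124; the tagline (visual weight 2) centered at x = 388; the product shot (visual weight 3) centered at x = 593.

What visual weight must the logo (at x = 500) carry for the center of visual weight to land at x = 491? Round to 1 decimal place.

w ≈ 77.3

Fixed elements: Σw = 3 + 7 + 1 + 5 + 2 + 3 = 21, Σw·x = 3·691 + 7·566 + 1·405 + 5·124 + 2·388 + 3·593 = 9615.
For the centroid to hit 491: (9615 + w·500) / (21 + w) = 491.
So w = (491·21 − 9615)/(500 − 491) = 696/9 ≈ 77.33.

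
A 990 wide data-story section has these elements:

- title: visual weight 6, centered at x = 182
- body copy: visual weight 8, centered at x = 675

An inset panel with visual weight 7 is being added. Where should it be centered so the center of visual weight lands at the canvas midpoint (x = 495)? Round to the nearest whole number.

x ≈ 558

With the inset panel, Σw becomes 6 + 8 + 7 = 21.
x: target moment 21×495 = 10395; current 6·182 + 8·675 = 6492; the inset panel supplies 3903, so x = 3903/7 ≈ 557.57.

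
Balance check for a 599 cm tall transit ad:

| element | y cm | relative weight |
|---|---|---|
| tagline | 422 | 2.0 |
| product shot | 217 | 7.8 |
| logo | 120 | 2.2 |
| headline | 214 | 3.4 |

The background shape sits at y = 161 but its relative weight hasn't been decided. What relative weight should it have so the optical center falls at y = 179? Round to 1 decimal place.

Known weights sum to 2.0 + 7.8 + 2.2 + 3.4 = 15.4; their moment is 2.0·422 + 7.8·217 + 2.2·120 + 3.4·214 = 3528.2.
Set Σw·y/Σw = 179: (3528.2 + 161w) = 179·(15.4 + w).
Rearranging, w·(161 − 179) = 179·15.4 − 3528.2 = -771.6, so w ≈ -771.6/-18 = 42.87.

w ≈ 42.9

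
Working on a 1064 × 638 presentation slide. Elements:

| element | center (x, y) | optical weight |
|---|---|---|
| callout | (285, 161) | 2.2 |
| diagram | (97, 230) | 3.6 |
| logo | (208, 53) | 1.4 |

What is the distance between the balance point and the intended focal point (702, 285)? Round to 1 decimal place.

Σw = 2.2 + 3.6 + 1.4 = 7.2.
x: (2.2·285 + 3.6·97 + 1.4·208) / 7.2 = 1267.4 / 7.2 ≈ 176.03
y: (2.2·161 + 3.6·230 + 1.4·53) / 7.2 = 1256.4 / 7.2 ≈ 174.50
Relative to (702, 285): Δ = (-525.97, -110.50); |Δ| = √(-525.97² + -110.50²) ≈ 537.45.

≈ 537.5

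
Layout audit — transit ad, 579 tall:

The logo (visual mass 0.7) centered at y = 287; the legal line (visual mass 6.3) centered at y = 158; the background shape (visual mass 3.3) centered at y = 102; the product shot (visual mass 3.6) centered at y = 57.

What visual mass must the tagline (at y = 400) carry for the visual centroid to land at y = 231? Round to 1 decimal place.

w ≈ 8.7

Fixed elements: Σw = 0.7 + 6.3 + 3.3 + 3.6 = 13.9, Σw·y = 0.7·287 + 6.3·158 + 3.3·102 + 3.6·57 = 1738.1.
Set Σw·y/Σw = 231: (1738.1 + 400w) = 231·(13.9 + w).
So w = (231·13.9 − 1738.1)/(400 − 231) = 1472.8/169 ≈ 8.71.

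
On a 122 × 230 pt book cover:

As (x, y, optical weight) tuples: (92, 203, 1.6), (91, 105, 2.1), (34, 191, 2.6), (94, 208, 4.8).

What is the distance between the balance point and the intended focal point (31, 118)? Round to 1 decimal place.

≈ 81.5 pt

Total weight = 1.6 + 2.1 + 2.6 + 4.8 = 11.1.
x-moment: 1.6·92 + 2.1·91 + 2.6·34 + 4.8·94 = 877.9; centroid 877.9/11.1 ≈ 79.09.
y-moment: 1.6·203 + 2.1·105 + 2.6·191 + 4.8·208 = 2040.3; centroid 2040.3/11.1 ≈ 183.81.
Offset from (31, 118): Δx ≈ 48.09, Δy ≈ 65.81; distance = √(Δx² + Δy²) ≈ 81.51.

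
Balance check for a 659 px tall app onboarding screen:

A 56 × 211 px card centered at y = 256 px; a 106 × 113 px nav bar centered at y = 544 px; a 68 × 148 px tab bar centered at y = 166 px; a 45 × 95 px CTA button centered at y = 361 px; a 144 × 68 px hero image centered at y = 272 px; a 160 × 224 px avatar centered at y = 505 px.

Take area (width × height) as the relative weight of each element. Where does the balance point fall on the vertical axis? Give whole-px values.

Areas: card 56·211 = 11816, nav bar 106·113 = 11978, tab bar 68·148 = 10064, CTA button 45·95 = 4275, hero image 144·68 = 9792, avatar 160·224 = 35840. Total weight = 83765.
y: moment 33517451 / weight 83765 ≈ 400.14

y ≈ 400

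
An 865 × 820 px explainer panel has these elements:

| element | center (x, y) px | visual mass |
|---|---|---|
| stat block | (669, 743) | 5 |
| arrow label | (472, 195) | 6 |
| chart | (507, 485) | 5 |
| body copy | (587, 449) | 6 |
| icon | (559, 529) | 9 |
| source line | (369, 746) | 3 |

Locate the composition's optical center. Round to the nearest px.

(540, 500)

Σw = 5 + 6 + 5 + 6 + 9 + 3 = 34.
x: (5·669 + 6·472 + 5·507 + 6·587 + 9·559 + 3·369) / 34 = 18372 / 34 ≈ 540.35
y: (5·743 + 6·195 + 5·485 + 6·449 + 9·529 + 3·746) / 34 = 17003 / 34 ≈ 500.09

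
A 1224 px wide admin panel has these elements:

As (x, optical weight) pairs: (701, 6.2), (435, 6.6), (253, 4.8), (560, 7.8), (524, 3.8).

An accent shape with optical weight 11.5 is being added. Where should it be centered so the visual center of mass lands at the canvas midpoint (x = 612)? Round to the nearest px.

x ≈ 880

With the accent shape, Σw becomes 6.2 + 6.6 + 4.8 + 7.8 + 3.8 + 11.5 = 40.7.
x: need Σw·x = 40.7·612 = 24908.4. Existing = 6.2·701 + 6.6·435 + 4.8·253 + 7.8·560 + 3.8·524 = 14790.8. Remainder 10117.6 / 11.5 ≈ 879.79.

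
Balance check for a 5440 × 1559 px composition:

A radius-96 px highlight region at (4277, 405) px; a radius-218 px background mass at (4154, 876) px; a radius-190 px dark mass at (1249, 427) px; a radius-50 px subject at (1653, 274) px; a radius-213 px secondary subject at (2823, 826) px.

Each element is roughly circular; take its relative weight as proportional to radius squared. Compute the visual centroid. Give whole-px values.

(2943, 703)

Weights ∝ r²: highlight region 96² = 9216, background mass 218² = 47524, dark mass 190² = 36100, subject 50² = 2500, secondary subject 213² = 45369; Σw = 140709.
Σw·x = 9216·4277 + 47524·4154 + 36100·1249 + 2500·1653 + 45369·2823 = 414129615, so x̄ = 414129615/140709 ≈ 2943.16.
Σw·y = 9216·405 + 47524·876 + 36100·427 + 2500·274 + 45369·826 = 98937998, so ȳ = 98937998/140709 ≈ 703.14.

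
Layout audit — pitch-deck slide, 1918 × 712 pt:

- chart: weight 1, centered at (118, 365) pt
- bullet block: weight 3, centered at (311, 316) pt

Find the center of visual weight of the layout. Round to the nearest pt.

(263, 328)

Total weight = 1 + 3 = 4.
x-moment: 1·118 + 3·311 = 1051; centroid 1051/4 ≈ 262.75.
y-moment: 1·365 + 3·316 = 1313; centroid 1313/4 ≈ 328.25.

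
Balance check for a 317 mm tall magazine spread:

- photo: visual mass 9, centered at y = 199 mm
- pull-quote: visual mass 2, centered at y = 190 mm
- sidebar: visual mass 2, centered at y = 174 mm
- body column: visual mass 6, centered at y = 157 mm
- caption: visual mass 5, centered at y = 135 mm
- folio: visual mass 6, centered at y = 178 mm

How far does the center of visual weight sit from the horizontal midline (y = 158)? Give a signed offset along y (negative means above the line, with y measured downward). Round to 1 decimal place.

≈ 15.5 mm

Total weight = 9 + 2 + 2 + 6 + 5 + 6 = 30.
Σw·y = 5204; ȳ = 5204/30 ≈ 173.47.
Offset from y = 158: 173.47 − 158 ≈ 15.47.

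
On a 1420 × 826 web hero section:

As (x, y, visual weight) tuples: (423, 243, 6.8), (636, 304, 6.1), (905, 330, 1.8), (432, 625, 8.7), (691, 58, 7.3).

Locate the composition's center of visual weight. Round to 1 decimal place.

Σw = 6.8 + 6.1 + 1.8 + 8.7 + 7.3 = 30.7.
Σw·x = 6.8·423 + 6.1·636 + 1.8·905 + 8.7·432 + 7.3·691 = 17187.7, so x̄ = 17187.7/30.7 ≈ 559.86.
Σw·y = 6.8·243 + 6.1·304 + 1.8·330 + 8.7·625 + 7.3·58 = 9961.7, so ȳ = 9961.7/30.7 ≈ 324.49.

(559.9, 324.5)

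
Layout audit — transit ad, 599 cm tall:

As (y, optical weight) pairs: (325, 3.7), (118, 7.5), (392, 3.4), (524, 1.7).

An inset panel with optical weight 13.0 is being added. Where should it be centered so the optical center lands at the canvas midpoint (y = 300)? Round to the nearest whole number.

After adding the inset panel, total weight = 3.7 + 7.5 + 3.4 + 1.7 + 13.0 = 29.3.
y: target moment 29.3×300 = 8790.0; current 3.7·325 + 7.5·118 + 3.4·392 + 1.7·524 = 4311.1; the inset panel supplies 4478.9, so y = 4478.9/13.0 ≈ 344.53.

y ≈ 345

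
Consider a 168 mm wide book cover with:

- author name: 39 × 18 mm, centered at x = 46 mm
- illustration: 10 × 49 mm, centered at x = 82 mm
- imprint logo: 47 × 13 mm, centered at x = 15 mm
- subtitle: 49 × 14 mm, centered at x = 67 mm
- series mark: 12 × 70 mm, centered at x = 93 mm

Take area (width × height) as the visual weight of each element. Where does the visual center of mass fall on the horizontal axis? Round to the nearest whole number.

x ≈ 62

Taking area as weight: author name 39·18 = 702, illustration 10·49 = 490, imprint logo 47·13 = 611, subtitle 49·14 = 686, series mark 12·70 = 840. Sum 3329.
x-moment: 702·46 + 490·82 + 611·15 + 686·67 + 840·93 = 205719; centroid 205719/3329 ≈ 61.80.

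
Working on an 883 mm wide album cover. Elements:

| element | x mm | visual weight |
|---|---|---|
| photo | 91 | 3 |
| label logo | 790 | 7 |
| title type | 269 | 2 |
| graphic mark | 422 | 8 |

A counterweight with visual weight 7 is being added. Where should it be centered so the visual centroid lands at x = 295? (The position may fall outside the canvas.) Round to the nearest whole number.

With the counterweight, Σw becomes 3 + 7 + 2 + 8 + 7 = 27.
x: target moment 27×295 = 7965; current 3·91 + 7·790 + 2·269 + 8·422 = 9717; the counterweight supplies -1752, so x = -1752/7 ≈ -250.29.

x ≈ -250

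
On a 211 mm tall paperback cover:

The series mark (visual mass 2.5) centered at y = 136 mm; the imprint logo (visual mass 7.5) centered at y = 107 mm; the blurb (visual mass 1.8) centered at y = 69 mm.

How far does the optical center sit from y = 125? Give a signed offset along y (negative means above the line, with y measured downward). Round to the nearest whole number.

Weights sum to 2.5 + 7.5 + 1.8 = 11.8.
y: (2.5·136 + 7.5·107 + 1.8·69) / 11.8 = 1266.7 / 11.8 ≈ 107.35
Against y = 125, that's 107.35 − 125 = -17.65.

≈ -18 mm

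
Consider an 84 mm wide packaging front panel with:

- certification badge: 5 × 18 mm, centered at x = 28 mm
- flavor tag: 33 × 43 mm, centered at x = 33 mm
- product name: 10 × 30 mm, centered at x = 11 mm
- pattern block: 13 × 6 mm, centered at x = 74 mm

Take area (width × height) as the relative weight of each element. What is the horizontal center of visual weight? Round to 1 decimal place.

x ≈ 31.0

Taking area as weight: certification badge 5·18 = 90, flavor tag 33·43 = 1419, product name 10·30 = 300, pattern block 13·6 = 78. Sum 1887.
x: (90·28 + 1419·33 + 300·11 + 78·74) / 1887 = 58419 / 1887 ≈ 30.96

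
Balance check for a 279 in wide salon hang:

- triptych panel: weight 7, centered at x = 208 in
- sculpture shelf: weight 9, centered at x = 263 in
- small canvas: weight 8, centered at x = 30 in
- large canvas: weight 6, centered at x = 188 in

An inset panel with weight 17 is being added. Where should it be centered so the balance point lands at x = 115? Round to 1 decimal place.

New total weight: (7 + 9 + 8 + 6) + 17 = 47.
x: target moment 47×115 = 5405; current 7·208 + 9·263 + 8·30 + 6·188 = 5191; the inset panel supplies 214, so x = 214/17 ≈ 12.59.

x ≈ 12.6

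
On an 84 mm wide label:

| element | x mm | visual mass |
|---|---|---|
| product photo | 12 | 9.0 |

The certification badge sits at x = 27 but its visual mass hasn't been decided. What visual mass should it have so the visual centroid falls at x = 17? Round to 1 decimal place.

The single fixed element contributes weight 9.0, moment 9.0·12 = 108.0.
Balance at x = 17 requires (108.0 + w·27) / (9.0 + w) = 17.
Rearranging, w·(27 − 17) = 17·9.0 − 108.0 = 45.0, so w ≈ 45.0/10 = 4.50.

w ≈ 4.5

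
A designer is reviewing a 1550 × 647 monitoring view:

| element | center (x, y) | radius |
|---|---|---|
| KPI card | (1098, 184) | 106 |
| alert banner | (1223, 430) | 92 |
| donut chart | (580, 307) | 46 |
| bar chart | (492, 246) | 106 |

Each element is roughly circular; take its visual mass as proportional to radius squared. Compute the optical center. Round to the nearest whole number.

r² weights: KPI card 106² = 11236, alert banner 92² = 8464, donut chart 46² = 2116, bar chart 106² = 11236. Total = 33052.
x-moment: 11236·1098 + 8464·1223 + 2116·580 + 11236·492 = 29443992; centroid 29443992/33052 ≈ 890.84.
y-moment: 11236·184 + 8464·430 + 2116·307 + 11236·246 = 9120612; centroid 9120612/33052 ≈ 275.95.

(891, 276)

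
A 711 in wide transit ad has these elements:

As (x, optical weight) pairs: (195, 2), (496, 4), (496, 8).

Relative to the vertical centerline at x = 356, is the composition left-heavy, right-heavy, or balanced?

Σw = 2 + 4 + 8 = 14.
x-moment: 2·195 + 4·496 + 8·496 = 6342; centroid 6342/14 ≈ 453.00.
453.0 lies right of the midline 356, so the layout is right-heavy.

right-heavy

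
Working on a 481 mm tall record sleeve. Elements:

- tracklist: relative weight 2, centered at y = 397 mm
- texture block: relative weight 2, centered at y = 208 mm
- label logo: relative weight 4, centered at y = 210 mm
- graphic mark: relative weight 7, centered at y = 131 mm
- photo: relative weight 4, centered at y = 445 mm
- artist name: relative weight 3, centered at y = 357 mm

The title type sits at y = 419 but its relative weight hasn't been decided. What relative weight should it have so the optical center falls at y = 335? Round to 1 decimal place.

w ≈ 18.5

Existing Σw = 22 (2 + 2 + 4 + 7 + 4 + 3); existing moment 2·397 + 2·208 + 4·210 + 7·131 + 4·445 + 3·357 = 5818.
Set Σw·y/Σw = 335: (5818 + 419w) = 335·(22 + w).
So w = (335·22 − 5818)/(419 − 335) = 1552/84 ≈ 18.48.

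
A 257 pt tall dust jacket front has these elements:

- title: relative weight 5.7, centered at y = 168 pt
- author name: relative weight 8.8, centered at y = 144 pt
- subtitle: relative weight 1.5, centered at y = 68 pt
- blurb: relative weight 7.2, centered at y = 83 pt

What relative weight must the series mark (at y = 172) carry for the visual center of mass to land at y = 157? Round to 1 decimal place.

w ≈ 47.9

Known weights sum to 5.7 + 8.8 + 1.5 + 7.2 = 23.2; their moment is 5.7·168 + 8.8·144 + 1.5·68 + 7.2·83 = 2924.4.
Balance at y = 157 requires (2924.4 + w·172) / (23.2 + w) = 157.
So w = (157·23.2 − 2924.4)/(172 − 157) = 718.0/15 ≈ 47.87.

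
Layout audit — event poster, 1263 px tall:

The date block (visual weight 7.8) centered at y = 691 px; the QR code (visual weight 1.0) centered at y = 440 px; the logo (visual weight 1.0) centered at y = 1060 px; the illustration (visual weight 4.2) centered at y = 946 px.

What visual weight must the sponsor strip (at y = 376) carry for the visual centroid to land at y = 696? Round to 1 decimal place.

Existing Σw = 14.0 (7.8 + 1.0 + 1.0 + 4.2); existing moment 7.8·691 + 1.0·440 + 1.0·1060 + 4.2·946 = 10863.0.
For the centroid to hit 696: (10863.0 + w·376) / (14.0 + w) = 696.
So w = (696·14.0 − 10863.0)/(376 − 696) = -1119.0/-320 ≈ 3.50.

w ≈ 3.5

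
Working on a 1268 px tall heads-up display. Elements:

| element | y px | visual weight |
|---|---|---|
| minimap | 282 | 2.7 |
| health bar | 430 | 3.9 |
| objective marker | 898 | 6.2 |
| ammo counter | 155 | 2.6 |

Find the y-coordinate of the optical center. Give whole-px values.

y ≈ 546

Σw = 2.7 + 3.9 + 6.2 + 2.6 = 15.4.
y: (2.7·282 + 3.9·430 + 6.2·898 + 2.6·155) / 15.4 = 8409.0 / 15.4 ≈ 546.04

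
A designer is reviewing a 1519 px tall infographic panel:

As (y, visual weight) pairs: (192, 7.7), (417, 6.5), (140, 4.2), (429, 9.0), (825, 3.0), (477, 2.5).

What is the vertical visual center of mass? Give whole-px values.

y ≈ 374

Σw = 7.7 + 6.5 + 4.2 + 9.0 + 3.0 + 2.5 = 32.9.
y: moment 12305.4 / weight 32.9 ≈ 374.02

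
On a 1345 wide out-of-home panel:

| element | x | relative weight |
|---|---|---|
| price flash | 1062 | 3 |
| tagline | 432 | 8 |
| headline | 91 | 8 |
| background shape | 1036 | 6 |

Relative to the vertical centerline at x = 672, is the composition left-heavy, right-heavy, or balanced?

left-heavy

Σw = 3 + 8 + 8 + 6 = 25.
x: (3·1062 + 8·432 + 8·91 + 6·1036) / 25 = 13586 / 25 ≈ 543.44
543.4 lies left of the midline 672, so the layout is left-heavy.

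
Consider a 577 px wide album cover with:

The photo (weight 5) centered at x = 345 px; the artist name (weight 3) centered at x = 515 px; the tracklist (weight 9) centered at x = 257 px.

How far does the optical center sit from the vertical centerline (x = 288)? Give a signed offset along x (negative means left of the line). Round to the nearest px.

≈ 40 px

Weights sum to 5 + 3 + 9 = 17.
Σw·x = 5·345 + 3·515 + 9·257 = 5583, so x̄ = 5583/17 ≈ 328.41.
Offset from x = 288: 328.41 − 288 ≈ 40.41.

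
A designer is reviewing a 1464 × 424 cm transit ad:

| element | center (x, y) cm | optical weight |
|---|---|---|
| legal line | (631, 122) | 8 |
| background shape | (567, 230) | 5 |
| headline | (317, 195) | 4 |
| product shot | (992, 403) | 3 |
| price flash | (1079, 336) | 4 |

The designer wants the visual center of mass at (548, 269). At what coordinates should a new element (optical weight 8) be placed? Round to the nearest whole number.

(137, 394)

With the new element, Σw becomes 8 + 5 + 4 + 3 + 4 + 8 = 32.
x: target moment 32×548 = 17536; current 8·631 + 5·567 + 4·317 + 3·992 + 4·1079 = 16443; the new element supplies 1093, so x = 1093/8 ≈ 136.62.
y: target moment 32×269 = 8608; current 8·122 + 5·230 + 4·195 + 3·403 + 4·336 = 5459; the new element supplies 3149, so y = 3149/8 ≈ 393.62.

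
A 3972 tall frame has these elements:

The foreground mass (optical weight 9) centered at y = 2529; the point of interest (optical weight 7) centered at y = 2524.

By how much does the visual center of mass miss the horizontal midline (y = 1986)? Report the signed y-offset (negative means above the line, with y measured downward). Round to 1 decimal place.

Σw = 9 + 7 = 16.
Σw·y = 9·2529 + 7·2524 = 40429, so ȳ = 40429/16 ≈ 2526.81.
Offset from y = 1986: 2526.81 − 1986 ≈ 540.81.

≈ 540.8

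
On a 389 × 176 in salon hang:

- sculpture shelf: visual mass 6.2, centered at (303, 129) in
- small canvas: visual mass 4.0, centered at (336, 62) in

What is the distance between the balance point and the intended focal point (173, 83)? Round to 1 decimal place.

≈ 144.3 in

Weights sum to 6.2 + 4.0 = 10.2.
x-moment: 6.2·303 + 4.0·336 = 3222.6; centroid 3222.6/10.2 ≈ 315.94.
y-moment: 6.2·129 + 4.0·62 = 1047.8; centroid 1047.8/10.2 ≈ 102.73.
From (173, 83): dx = 142.94, dy = 19.73, so the distance is √(dx²+dy²) ≈ 144.30.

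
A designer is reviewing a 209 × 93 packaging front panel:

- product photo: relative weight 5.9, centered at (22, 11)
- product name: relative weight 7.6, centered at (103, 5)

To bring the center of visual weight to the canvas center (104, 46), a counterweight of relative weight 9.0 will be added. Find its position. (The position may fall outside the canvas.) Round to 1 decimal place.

(158.6, 103.6)

After adding the counterweight, total weight = 5.9 + 7.6 + 9.0 = 22.5.
Along x: (912.6 + 9.0·x) / 22.5 = 104 (existing moment 5.9·22 + 7.6·103 = 912.6) ⇒ x = (2340.0 − 912.6) / 9.0 ≈ 158.60.
Along y: (102.9 + 9.0·y) / 22.5 = 46 (existing moment 5.9·11 + 7.6·5 = 102.9) ⇒ y = (1035.0 − 102.9) / 9.0 ≈ 103.57.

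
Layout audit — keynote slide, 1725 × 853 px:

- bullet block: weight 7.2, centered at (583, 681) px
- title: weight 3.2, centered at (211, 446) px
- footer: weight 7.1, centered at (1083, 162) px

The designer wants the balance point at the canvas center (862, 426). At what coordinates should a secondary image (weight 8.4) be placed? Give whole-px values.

(1162, 423)

After adding the secondary image, total weight = 7.2 + 3.2 + 7.1 + 8.4 = 25.9.
Along x: (12562.1 + 8.4·x) / 25.9 = 862 (existing moment 7.2·583 + 3.2·211 + 7.1·1083 = 12562.1) ⇒ x = (22325.8 − 12562.1) / 8.4 ≈ 1162.35.
Along y: (7480.6 + 8.4·y) / 25.9 = 426 (existing moment 7.2·681 + 3.2·446 + 7.1·162 = 7480.6) ⇒ y = (11033.4 − 7480.6) / 8.4 ≈ 422.95.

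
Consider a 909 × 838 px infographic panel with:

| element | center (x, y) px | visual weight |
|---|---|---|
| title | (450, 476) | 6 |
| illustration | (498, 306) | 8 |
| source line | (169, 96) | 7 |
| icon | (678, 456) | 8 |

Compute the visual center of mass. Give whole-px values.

Σw = 6 + 8 + 7 + 8 = 29.
Σw·x = 6·450 + 8·498 + 7·169 + 8·678 = 13291, so x̄ = 13291/29 ≈ 458.31.
Σw·y = 6·476 + 8·306 + 7·96 + 8·456 = 9624, so ȳ = 9624/29 ≈ 331.86.

(458, 332)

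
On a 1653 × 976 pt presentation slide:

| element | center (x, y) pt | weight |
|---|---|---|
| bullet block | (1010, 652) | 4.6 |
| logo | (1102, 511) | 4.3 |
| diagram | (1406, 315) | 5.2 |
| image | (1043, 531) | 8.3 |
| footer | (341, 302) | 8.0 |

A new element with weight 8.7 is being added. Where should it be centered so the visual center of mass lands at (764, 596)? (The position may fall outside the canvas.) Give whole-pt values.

(206, 1109)

With the new element, Σw becomes 4.6 + 4.3 + 5.2 + 8.3 + 8.0 + 8.7 = 39.1.
Along x: (28080.7 + 8.7·x) / 39.1 = 764 (existing moment 4.6·1010 + 4.3·1102 + 5.2·1406 + 8.3·1043 + 8.0·341 = 28080.7) ⇒ x = (29872.4 − 28080.7) / 8.7 ≈ 205.94.
Along y: (13657.8 + 8.7·y) / 39.1 = 596 (existing moment 4.6·652 + 4.3·511 + 5.2·315 + 8.3·531 + 8.0·302 = 13657.8) ⇒ y = (23303.6 − 13657.8) / 8.7 ≈ 1108.71.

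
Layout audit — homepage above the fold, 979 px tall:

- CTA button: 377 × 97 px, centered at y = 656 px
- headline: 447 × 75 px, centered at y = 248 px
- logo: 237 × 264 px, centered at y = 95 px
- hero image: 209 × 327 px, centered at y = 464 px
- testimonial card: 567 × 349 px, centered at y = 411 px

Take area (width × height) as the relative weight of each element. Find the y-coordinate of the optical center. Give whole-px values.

Areas: CTA button 377·97 = 36569, headline 447·75 = 33525, logo 237·264 = 62568, hero image 209·327 = 68343, testimonial card 567·349 = 197883. Total weight = 398888.
y: (36569·656 + 33525·248 + 62568·95 + 68343·464 + 197883·411) / 398888 = 151288489 / 398888 ≈ 379.28

y ≈ 379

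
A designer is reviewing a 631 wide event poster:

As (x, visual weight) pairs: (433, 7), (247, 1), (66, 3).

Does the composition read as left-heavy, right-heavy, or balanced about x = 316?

Weights sum to 7 + 1 + 3 = 11.
Σw·x = 7·433 + 1·247 + 3·66 = 3476, so x̄ = 3476/11 ≈ 316.00.
That equals the midline 316 — balanced.

balanced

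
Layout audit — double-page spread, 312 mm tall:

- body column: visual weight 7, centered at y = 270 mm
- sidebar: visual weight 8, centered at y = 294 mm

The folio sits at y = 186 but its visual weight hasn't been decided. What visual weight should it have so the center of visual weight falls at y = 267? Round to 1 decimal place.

w ≈ 2.9

Existing Σw = 15 (7 + 8); existing moment 7·270 + 8·294 = 4242.
Set Σw·y/Σw = 267: (4242 + 186w) = 267·(15 + w).
So w = (267·15 − 4242)/(186 − 267) = -237/-81 ≈ 2.93.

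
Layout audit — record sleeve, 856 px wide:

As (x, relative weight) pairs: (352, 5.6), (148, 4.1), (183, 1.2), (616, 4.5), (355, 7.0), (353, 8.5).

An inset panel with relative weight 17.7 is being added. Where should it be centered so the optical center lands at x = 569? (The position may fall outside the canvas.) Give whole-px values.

With the inset panel, Σw becomes 5.6 + 4.1 + 1.2 + 4.5 + 7.0 + 8.5 + 17.7 = 48.6.
x: target moment 48.6×569 = 27653.4; current 5.6·352 + 4.1·148 + 1.2·183 + 4.5·616 + 7.0·355 + 8.5·353 = 11055.1; the inset panel supplies 16598.3, so x = 16598.3/17.7 ≈ 937.76.

x ≈ 938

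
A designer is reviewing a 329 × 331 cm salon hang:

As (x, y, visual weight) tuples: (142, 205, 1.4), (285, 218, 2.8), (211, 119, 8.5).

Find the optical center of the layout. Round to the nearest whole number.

Weights sum to 1.4 + 2.8 + 8.5 = 12.7.
x-moment: 1.4·142 + 2.8·285 + 8.5·211 = 2790.3; centroid 2790.3/12.7 ≈ 219.71.
y-moment: 1.4·205 + 2.8·218 + 8.5·119 = 1908.9; centroid 1908.9/12.7 ≈ 150.31.

(220, 150)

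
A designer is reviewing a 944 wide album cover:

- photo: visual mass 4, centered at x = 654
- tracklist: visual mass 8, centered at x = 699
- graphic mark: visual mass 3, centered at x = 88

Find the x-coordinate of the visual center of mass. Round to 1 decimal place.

Total weight = 4 + 8 + 3 = 15.
x-moment: 4·654 + 8·699 + 3·88 = 8472; centroid 8472/15 ≈ 564.80.

x ≈ 564.8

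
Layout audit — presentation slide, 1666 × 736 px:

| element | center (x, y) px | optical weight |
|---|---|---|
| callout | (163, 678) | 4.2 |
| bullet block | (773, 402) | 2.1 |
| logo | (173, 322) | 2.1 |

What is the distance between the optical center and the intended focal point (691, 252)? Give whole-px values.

≈ 459 px

Total weight = 4.2 + 2.1 + 2.1 = 8.4.
x-moment: 4.2·163 + 2.1·773 + 2.1·173 = 2671.2; centroid 2671.2/8.4 ≈ 318.00.
y-moment: 4.2·678 + 2.1·402 + 2.1·322 = 4368.0; centroid 4368.0/8.4 ≈ 520.00.
Offset from (691, 252): Δx ≈ -373.00, Δy ≈ 268.00; distance = √(Δx² + Δy²) ≈ 459.30.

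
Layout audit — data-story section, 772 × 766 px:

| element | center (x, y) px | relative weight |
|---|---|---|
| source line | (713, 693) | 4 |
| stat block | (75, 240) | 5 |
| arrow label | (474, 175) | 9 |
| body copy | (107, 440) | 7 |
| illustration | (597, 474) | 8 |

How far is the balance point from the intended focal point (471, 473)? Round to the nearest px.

≈ 123 px

Weights sum to 4 + 5 + 9 + 7 + 8 = 33.
x-moment: 4·713 + 5·75 + 9·474 + 7·107 + 8·597 = 13018; centroid 13018/33 ≈ 394.48.
y-moment: 4·693 + 5·240 + 9·175 + 7·440 + 8·474 = 12419; centroid 12419/33 ≈ 376.33.
Relative to (471, 473): Δ = (-76.52, -96.67); |Δ| = √(-76.52² + -96.67²) ≈ 123.28.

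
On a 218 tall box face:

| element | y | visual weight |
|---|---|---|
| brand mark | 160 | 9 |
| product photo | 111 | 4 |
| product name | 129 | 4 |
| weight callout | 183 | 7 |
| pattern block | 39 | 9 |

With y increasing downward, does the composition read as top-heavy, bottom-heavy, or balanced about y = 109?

bottom-heavy

Total weight = 9 + 4 + 4 + 7 + 9 = 33.
y: (9·160 + 4·111 + 4·129 + 7·183 + 9·39) / 33 = 4032 / 33 ≈ 122.18
Since 122.2 is below (larger y than) 109, the composition reads bottom-heavy.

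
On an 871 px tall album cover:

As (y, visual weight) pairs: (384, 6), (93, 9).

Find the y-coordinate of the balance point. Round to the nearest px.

Total weight = 6 + 9 = 15.
Σw·y = 6·384 + 9·93 = 3141, so ȳ = 3141/15 ≈ 209.40.

y ≈ 209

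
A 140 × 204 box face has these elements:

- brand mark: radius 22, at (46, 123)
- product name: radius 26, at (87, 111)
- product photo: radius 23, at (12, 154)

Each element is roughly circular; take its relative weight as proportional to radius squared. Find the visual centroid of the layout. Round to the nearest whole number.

(52, 128)

r² weights: brand mark 22² = 484, product name 26² = 676, product photo 23² = 529. Total = 1689.
Σw·x = 484·46 + 676·87 + 529·12 = 87424, so x̄ = 87424/1689 ≈ 51.76.
Σw·y = 484·123 + 676·111 + 529·154 = 216034, so ȳ = 216034/1689 ≈ 127.91.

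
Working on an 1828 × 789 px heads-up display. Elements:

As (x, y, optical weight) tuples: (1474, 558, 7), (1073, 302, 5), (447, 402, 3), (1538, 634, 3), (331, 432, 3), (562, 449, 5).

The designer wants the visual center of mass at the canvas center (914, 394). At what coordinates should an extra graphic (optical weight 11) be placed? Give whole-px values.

New total weight: (7 + 5 + 3 + 3 + 3 + 5) + 11 = 37.
x: need Σw·x = 37·914 = 33818. Existing = 7·1474 + 5·1073 + 3·447 + 3·1538 + 3·331 + 5·562 = 25441. Remainder 8377 / 11 ≈ 761.55.
y: need Σw·y = 37·394 = 14578. Existing = 7·558 + 5·302 + 3·402 + 3·634 + 3·432 + 5·449 = 12065. Remainder 2513 / 11 ≈ 228.45.

(762, 228)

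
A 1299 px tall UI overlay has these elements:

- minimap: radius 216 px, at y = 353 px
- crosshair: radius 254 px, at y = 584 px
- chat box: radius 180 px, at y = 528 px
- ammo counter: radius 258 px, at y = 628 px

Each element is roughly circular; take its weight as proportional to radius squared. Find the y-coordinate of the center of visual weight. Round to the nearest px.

Weights ∝ r²: minimap 216² = 46656, crosshair 254² = 64516, chat box 180² = 32400, ammo counter 258² = 66564; Σw = 210136.
y-moment: 46656·353 + 64516·584 + 32400·528 + 66564·628 = 113056304; centroid 113056304/210136 ≈ 538.01.

y ≈ 538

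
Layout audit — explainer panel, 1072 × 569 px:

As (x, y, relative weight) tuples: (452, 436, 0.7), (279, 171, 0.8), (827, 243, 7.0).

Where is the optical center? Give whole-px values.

(745, 252)

Total weight = 0.7 + 0.8 + 7.0 = 8.5.
x-moment: 0.7·452 + 0.8·279 + 7.0·827 = 6328.6; centroid 6328.6/8.5 ≈ 744.54.
y-moment: 0.7·436 + 0.8·171 + 7.0·243 = 2143.0; centroid 2143.0/8.5 ≈ 252.12.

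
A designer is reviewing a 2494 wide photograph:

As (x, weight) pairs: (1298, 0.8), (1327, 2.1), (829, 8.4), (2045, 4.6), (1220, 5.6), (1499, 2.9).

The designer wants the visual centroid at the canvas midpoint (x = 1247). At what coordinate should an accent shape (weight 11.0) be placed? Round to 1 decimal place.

x ≈ 1160.8

With the accent shape, Σw becomes 0.8 + 2.1 + 8.4 + 4.6 + 5.6 + 2.9 + 11.0 = 35.4.
x: target moment 35.4×1247 = 44143.8; current 0.8·1298 + 2.1·1327 + 8.4·829 + 4.6·2045 + 5.6·1220 + 2.9·1499 = 31374.8; the accent shape supplies 12769.0, so x = 12769.0/11.0 ≈ 1160.82.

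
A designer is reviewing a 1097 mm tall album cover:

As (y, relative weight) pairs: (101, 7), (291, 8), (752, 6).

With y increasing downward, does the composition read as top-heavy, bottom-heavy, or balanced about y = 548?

Total weight = 7 + 8 + 6 = 21.
y-moment: 7·101 + 8·291 + 6·752 = 7547; centroid 7547/21 ≈ 359.38.
359.4 lies above (smaller y than) the midline 548, so the layout is top-heavy.

top-heavy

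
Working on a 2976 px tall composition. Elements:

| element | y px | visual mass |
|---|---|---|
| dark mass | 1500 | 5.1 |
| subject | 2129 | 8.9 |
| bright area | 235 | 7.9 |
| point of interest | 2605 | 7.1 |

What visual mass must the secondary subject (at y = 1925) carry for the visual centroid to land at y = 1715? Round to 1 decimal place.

Known weights sum to 5.1 + 8.9 + 7.9 + 7.1 = 29.0; their moment is 5.1·1500 + 8.9·2129 + 7.9·235 + 7.1·2605 = 46950.1.
For the centroid to hit 1715: (46950.1 + w·1925) / (29.0 + w) = 1715.
Solving: w = (1715·29.0 − 46950.1) / (1925 − 1715) = 2784.9 / 210 ≈ 13.26.

w ≈ 13.3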